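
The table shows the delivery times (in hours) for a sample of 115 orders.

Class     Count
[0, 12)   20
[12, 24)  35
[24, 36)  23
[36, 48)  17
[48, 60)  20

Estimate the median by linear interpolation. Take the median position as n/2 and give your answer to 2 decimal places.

25.30

Cumulative frequencies: 20, 55, 78, 95, 115
n = 115; position = n/2 = 57.5.
This falls in the class [24, 36): L = 24, F = 55, f = 23, h = 12.
Median ≈ 24 + ((57.5 − 55) / 23) × 12 = 25.3043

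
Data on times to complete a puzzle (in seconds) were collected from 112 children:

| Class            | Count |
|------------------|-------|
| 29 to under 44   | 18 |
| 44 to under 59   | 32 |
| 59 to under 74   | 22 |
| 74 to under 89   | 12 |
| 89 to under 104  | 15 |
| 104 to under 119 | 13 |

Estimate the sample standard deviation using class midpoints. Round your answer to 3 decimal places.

Midpoints: 36.5, 51.5, 66.5, 81.5, 96.5, 111.5
n = 112, Σfm = 7643, mean = 68.2411
Σfm² = 587152
Σf(m − x̄)² = Σfm² − (Σfm)²/n = 587152 − 7643²/112 = 65585.4911
Sample variance = 65585.4911 / 111 = 590.8603
Standard deviation = √590.8603 = 24.3076

24.308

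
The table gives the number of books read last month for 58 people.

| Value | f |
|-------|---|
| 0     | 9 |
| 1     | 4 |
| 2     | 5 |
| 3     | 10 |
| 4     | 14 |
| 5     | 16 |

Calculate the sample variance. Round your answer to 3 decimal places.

3.147

Values: 0, 1, 2, 3, 4, 5
n = 58, Σfx = 180, mean = 3.1034
Σfx² = 738
Σf(x − x̄)² = Σfx² − (Σfx)²/n = 738 − 180²/58 = 179.3793
Sample variance = 179.3793 / 57 = 3.1470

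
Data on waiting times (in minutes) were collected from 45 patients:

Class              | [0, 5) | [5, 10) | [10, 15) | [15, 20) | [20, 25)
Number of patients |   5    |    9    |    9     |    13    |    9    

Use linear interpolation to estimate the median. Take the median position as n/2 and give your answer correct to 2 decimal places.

14.72

Cumulative frequencies: 5, 14, 23, 36, 45
n = 45; position = n/2 = 22.5.
This falls in the class [10, 15): L = 10, F = 14, f = 9, h = 5.
Median ≈ 10 + ((22.5 − 14) / 9) × 5 = 14.7222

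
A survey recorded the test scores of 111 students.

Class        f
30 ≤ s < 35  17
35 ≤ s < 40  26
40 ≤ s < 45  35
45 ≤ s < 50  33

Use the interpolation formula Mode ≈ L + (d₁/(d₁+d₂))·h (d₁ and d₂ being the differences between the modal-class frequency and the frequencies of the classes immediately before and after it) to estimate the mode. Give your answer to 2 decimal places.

44.09

Modal class: 40 ≤ s < 45 (highest frequency 35).
d₁ = 35 − 26 = 9, d₂ = 35 − 33 = 2
Mode ≈ 40 + (9/(9+2)) × 5 = 40 + 4.0909 = 44.0909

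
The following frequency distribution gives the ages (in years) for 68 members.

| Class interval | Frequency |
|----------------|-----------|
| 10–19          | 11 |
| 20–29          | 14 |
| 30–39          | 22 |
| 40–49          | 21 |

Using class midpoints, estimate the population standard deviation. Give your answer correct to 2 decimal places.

Midpoints: 14.5, 24.5, 34.5, 44.5
n = 68, Σfm = 2196, mean = 32.2941
Σfm² = 78487
Σf(m − x̄)² = Σfm² − (Σfm)²/n = 78487 − 2196²/68 = 7569.1176
Population variance = 7569.1176 / 68 = 111.3106
Standard deviation = √111.3106 = 10.5504

10.55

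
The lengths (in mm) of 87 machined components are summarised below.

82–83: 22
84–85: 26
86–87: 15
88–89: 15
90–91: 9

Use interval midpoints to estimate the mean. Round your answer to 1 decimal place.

Midpoints: 82.5, 84.5, 86.5, 88.5, 90.5
Σfm = 22×82.5 + 26×84.5 + 15×86.5 + 15×88.5 + 9×90.5 = 7451.5
n = Σf = 87
Mean = 7451.5 / 87 = 85.6494

85.6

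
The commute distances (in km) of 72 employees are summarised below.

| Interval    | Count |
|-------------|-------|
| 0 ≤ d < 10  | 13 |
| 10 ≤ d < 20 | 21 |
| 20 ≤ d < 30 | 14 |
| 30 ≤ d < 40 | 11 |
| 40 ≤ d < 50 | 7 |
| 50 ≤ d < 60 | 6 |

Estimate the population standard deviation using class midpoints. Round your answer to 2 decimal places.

Midpoints: 5, 15, 25, 35, 45, 55
n = 72, Σfm = 1760, mean = 24.4444
Σfm² = 59600
Σf(m − x̄)² = Σfm² − (Σfm)²/n = 59600 − 1760²/72 = 16577.7778
Population variance = 16577.7778 / 72 = 230.2469
Standard deviation = √230.2469 = 15.1739

15.17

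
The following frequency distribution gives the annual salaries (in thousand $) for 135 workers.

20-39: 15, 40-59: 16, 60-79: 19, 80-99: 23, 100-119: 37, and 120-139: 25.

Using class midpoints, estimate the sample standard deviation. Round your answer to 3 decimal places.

Midpoints: 29.5, 49.5, 69.5, 89.5, 109.5, 129.5
n = 135, Σfm = 11902.5, mean = 88.1667
Σfm² = 1191163.75
Σf(m − x̄)² = Σfm² − (Σfm)²/n = 1191163.75 − 11902.5²/135 = 141760.0000
Sample variance = 141760.0000 / 134 = 1057.9104
Standard deviation = √1057.9104 = 32.5255

32.526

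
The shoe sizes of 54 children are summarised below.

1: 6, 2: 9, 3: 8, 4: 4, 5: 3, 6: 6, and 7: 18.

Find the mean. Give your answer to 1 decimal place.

4.5

Values: 1, 2, 3, 4, 5, 6, 7
Σfx = 6×1 + 9×2 + 8×3 + 4×4 + 3×5 + 6×6 + 18×7 = 241
n = Σf = 54
Mean = 241 / 54 = 4.4630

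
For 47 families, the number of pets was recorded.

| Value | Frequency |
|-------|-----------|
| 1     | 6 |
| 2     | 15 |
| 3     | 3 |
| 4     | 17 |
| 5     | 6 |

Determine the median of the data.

Cumulative frequencies: 6, 21, 24, 41, 47
n = 47, so the median is the value in position (n+1)/2 = 24.
Position 24 falls at value 3.

3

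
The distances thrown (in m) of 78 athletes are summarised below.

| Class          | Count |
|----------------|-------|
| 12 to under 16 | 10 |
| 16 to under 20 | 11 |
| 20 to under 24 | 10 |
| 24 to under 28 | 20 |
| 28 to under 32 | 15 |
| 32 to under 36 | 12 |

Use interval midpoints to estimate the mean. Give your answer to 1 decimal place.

24.8

Midpoints: 14, 18, 22, 26, 30, 34
Σfm = 10×14 + 11×18 + 10×22 + 20×26 + 15×30 + 12×34 = 1936
n = Σf = 78
Mean = 1936 / 78 = 24.8205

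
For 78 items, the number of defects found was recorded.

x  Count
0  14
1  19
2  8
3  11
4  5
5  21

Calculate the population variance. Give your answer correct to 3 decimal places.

3.557

Values: 0, 1, 2, 3, 4, 5
n = 78, Σfx = 193, mean = 2.4744
Σfx² = 755
Σf(x − x̄)² = Σfx² − (Σfx)²/n = 755 − 193²/78 = 277.4487
Population variance = 277.4487 / 78 = 3.5570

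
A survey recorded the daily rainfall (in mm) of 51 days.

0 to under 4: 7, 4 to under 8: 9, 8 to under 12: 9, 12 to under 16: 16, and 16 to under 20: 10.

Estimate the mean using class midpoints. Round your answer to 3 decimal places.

11.020

Midpoints: 2, 6, 10, 14, 18
Σfm = 7×2 + 9×6 + 9×10 + 16×14 + 10×18 = 562
n = Σf = 51
Mean = 562 / 51 = 11.0196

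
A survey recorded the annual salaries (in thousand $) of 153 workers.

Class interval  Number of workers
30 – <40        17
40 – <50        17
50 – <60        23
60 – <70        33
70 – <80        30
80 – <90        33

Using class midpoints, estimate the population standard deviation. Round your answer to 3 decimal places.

16.271

Midpoints: 35, 45, 55, 65, 75, 85
n = 153, Σfm = 9825, mean = 64.2157
Σfm² = 671425
Σf(m − x̄)² = Σfm² − (Σfm)²/n = 671425 − 9825²/153 = 40505.8824
Population variance = 40505.8824 / 153 = 264.7443
Standard deviation = √264.7443 = 16.2710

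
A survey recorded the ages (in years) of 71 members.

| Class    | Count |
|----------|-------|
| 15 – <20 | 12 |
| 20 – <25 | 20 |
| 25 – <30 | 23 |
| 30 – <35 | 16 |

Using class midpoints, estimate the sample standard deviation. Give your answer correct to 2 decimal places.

5.10

Midpoints: 17.5, 22.5, 27.5, 32.5
n = 71, Σfm = 1812.5, mean = 25.5282
Σfm² = 48093.75
Σf(m − x̄)² = Σfm² − (Σfm)²/n = 48093.75 − 1812.5²/71 = 1823.9437
Sample variance = 1823.9437 / 70 = 26.0563
Standard deviation = √26.0563 = 5.1045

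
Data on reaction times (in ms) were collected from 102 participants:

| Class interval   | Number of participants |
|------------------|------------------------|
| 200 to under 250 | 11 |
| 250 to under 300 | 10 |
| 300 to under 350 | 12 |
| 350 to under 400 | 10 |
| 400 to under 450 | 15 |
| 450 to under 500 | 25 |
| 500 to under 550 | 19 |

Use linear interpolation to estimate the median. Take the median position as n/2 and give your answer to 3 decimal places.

426.667

Cumulative frequencies: 11, 21, 33, 43, 58, 83, 102
n = 102; position = n/2 = 51.
This falls in the class 400 to under 450: L = 400, F = 43, f = 15, h = 50.
Median ≈ 400 + ((51 − 43) / 15) × 50 = 426.6667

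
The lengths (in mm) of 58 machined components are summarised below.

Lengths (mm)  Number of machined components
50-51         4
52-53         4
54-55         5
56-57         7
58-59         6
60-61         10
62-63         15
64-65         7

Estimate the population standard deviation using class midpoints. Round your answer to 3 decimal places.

4.198

Midpoints: 50.5, 52.5, 54.5, 56.5, 58.5, 60.5, 62.5, 64.5
n = 58, Σfm = 3425, mean = 59.0517
Σfm² = 203274.5
Σf(m − x̄)² = Σfm² − (Σfm)²/n = 203274.5 − 3425²/58 = 1022.3448
Population variance = 1022.3448 / 58 = 17.6266
Standard deviation = √17.6266 = 4.1984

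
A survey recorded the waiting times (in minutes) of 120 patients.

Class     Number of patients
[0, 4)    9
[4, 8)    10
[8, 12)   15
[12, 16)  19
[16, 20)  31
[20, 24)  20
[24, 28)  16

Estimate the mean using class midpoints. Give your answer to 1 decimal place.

15.9

Midpoints: 2, 6, 10, 14, 18, 22, 26
Σfm = 9×2 + 10×6 + 15×10 + 19×14 + 31×18 + 20×22 + 16×26 = 1908
n = Σf = 120
Mean = 1908 / 120 = 15.9000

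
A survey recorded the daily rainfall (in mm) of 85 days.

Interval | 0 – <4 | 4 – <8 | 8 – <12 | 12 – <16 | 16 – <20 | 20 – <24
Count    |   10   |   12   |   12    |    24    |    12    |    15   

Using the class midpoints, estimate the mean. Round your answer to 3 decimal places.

Midpoints: 2, 6, 10, 14, 18, 22
Σfm = 10×2 + 12×6 + 12×10 + 24×14 + 12×18 + 15×22 = 1094
n = Σf = 85
Mean = 1094 / 85 = 12.8706

12.871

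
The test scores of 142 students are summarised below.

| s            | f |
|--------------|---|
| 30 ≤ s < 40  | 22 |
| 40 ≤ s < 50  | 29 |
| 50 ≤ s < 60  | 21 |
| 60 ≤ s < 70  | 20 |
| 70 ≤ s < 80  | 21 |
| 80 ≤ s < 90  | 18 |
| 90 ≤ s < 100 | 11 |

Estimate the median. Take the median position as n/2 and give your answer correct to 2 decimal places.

Cumulative frequencies: 22, 51, 72, 92, 113, 131, 142
n = 142; position = n/2 = 71.
This falls in the class 50 ≤ s < 60: L = 50, F = 51, f = 21, h = 10.
Median ≈ 50 + ((71 − 51) / 21) × 10 = 59.5238

59.52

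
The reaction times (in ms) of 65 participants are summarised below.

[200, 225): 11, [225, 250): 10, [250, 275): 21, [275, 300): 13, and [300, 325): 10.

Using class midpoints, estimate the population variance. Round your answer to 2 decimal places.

1028.70

Midpoints: 212.5, 237.5, 262.5, 287.5, 312.5
n = 65, Σfm = 17087.5, mean = 262.8846
Σfm² = 4558906.25
Σf(m − x̄)² = Σfm² − (Σfm)²/n = 4558906.25 − 17087.5²/65 = 66865.3846
Population variance = 66865.3846 / 65 = 1028.6982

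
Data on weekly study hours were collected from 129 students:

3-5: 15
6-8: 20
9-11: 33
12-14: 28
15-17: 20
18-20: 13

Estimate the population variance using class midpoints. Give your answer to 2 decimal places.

Midpoints: 4, 7, 10, 13, 16, 19
n = 129, Σfm = 1461, mean = 11.3256
Σfm² = 19065
Σf(m − x̄)² = Σfm² − (Σfm)²/n = 19065 − 1461²/129 = 2518.3256
Population variance = 2518.3256 / 129 = 19.5219

19.52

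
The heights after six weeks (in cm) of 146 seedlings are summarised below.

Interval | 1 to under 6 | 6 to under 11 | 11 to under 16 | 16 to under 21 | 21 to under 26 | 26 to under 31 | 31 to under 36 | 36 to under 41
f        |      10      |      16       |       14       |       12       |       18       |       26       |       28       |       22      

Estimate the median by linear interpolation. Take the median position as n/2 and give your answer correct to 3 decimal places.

26.577

Cumulative frequencies: 10, 26, 40, 52, 70, 96, 124, 146
n = 146; position = n/2 = 73.
This falls in the class 26 to under 31: L = 26, F = 70, f = 26, h = 5.
Median ≈ 26 + ((73 − 70) / 26) × 5 = 26.5769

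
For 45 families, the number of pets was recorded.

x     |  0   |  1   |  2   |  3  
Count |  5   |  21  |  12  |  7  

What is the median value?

Cumulative frequencies: 5, 26, 38, 45
n = 45, so the median is the value in position (n+1)/2 = 23.
Position 23 falls at value 1.

1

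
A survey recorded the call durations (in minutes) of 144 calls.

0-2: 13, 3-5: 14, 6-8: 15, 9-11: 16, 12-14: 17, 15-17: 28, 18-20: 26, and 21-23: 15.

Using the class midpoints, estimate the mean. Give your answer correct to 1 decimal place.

Midpoints: 1, 4, 7, 10, 13, 16, 19, 22
Σfm = 13×1 + 14×4 + 15×7 + 16×10 + 17×13 + 28×16 + 26×19 + 15×22 = 1827
n = Σf = 144
Mean = 1827 / 144 = 12.6875

12.7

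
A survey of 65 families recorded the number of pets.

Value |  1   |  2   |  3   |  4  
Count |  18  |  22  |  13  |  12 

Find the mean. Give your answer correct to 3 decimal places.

2.292

Values: 1, 2, 3, 4
Σfx = 18×1 + 22×2 + 13×3 + 12×4 = 149
n = Σf = 65
Mean = 149 / 65 = 2.2923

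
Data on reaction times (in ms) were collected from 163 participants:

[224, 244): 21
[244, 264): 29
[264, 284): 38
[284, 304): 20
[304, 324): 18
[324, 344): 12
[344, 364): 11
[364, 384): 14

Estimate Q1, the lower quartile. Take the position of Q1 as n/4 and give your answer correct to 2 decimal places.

Cumulative frequencies: 21, 50, 88, 108, 126, 138, 149, 163
n = 163; position = n/4 = 40.75.
This falls in the class [244, 264): L = 244, F = 21, f = 29, h = 20.
Lower quartile ≈ 244 + ((40.75 − 21) / 29) × 20 = 257.6207

257.62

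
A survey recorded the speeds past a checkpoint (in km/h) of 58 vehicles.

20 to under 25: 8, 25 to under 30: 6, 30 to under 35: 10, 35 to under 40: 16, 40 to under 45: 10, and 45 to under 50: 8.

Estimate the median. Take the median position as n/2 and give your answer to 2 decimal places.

36.56

Cumulative frequencies: 8, 14, 24, 40, 50, 58
n = 58; position = n/2 = 29.
This falls in the class 35 to under 40: L = 35, F = 24, f = 16, h = 5.
Median ≈ 35 + ((29 − 24) / 16) × 5 = 36.5625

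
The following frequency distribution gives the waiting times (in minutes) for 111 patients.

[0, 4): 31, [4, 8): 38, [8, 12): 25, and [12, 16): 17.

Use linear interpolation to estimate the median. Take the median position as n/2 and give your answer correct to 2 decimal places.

6.58

Cumulative frequencies: 31, 69, 94, 111
n = 111; position = n/2 = 55.5.
This falls in the class [4, 8): L = 4, F = 31, f = 38, h = 4.
Median ≈ 4 + ((55.5 − 31) / 38) × 4 = 6.5789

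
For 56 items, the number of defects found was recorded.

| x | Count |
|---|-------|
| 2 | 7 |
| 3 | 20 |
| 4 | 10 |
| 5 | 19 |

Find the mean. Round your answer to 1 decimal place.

Values: 2, 3, 4, 5
Σfx = 7×2 + 20×3 + 10×4 + 19×5 = 209
n = Σf = 56
Mean = 209 / 56 = 3.7321

3.7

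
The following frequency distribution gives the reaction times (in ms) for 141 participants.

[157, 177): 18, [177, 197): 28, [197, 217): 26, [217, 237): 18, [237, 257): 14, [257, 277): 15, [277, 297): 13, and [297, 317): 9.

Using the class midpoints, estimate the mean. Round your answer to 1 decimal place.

Midpoints: 167, 187, 207, 227, 247, 267, 287, 307
Σfm = 18×167 + 28×187 + 26×207 + 18×227 + 14×247 + 15×267 + 13×287 + 9×307 = 31667
n = Σf = 141
Mean = 31667 / 141 = 224.5887

224.6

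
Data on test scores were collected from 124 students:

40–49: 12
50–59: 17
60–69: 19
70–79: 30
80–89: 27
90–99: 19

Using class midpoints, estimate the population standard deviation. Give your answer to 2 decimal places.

Midpoints: 44.5, 54.5, 64.5, 74.5, 84.5, 94.5
n = 124, Σfm = 8998, mean = 72.5645
Σfm² = 682271
Σf(m − x̄)² = Σfm² − (Σfm)²/n = 682271 − 8998²/124 = 29335.4839
Population variance = 29335.4839 / 124 = 236.5765
Standard deviation = √236.5765 = 15.3810

15.38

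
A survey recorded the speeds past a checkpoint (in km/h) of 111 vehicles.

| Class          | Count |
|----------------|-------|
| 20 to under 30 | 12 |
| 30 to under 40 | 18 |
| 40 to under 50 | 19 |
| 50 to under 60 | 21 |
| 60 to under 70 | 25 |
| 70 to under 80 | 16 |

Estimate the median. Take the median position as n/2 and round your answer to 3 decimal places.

53.095

Cumulative frequencies: 12, 30, 49, 70, 95, 111
n = 111; position = n/2 = 55.5.
This falls in the class 50 to under 60: L = 50, F = 49, f = 21, h = 10.
Median ≈ 50 + ((55.5 − 49) / 21) × 10 = 53.0952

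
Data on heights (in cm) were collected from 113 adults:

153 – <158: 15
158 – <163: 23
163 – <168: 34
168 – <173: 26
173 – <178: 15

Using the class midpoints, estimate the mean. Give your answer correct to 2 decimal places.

165.63

Midpoints: 155.5, 160.5, 165.5, 170.5, 175.5
Σfm = 15×155.5 + 23×160.5 + 34×165.5 + 26×170.5 + 15×175.5 = 18716.5
n = Σf = 113
Mean = 18716.5 / 113 = 165.6327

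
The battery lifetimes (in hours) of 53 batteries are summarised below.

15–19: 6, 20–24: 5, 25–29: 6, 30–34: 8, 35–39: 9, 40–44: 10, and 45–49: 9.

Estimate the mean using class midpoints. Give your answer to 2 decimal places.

34.08

Midpoints: 17, 22, 27, 32, 37, 42, 47
Σfm = 6×17 + 5×22 + 6×27 + 8×32 + 9×37 + 10×42 + 9×47 = 1806
n = Σf = 53
Mean = 1806 / 53 = 34.0755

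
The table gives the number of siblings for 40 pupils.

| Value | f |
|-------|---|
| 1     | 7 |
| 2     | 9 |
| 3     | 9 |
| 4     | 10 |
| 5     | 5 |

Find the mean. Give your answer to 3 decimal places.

2.925

Values: 1, 2, 3, 4, 5
Σfx = 7×1 + 9×2 + 9×3 + 10×4 + 5×5 = 117
n = Σf = 40
Mean = 117 / 40 = 2.9250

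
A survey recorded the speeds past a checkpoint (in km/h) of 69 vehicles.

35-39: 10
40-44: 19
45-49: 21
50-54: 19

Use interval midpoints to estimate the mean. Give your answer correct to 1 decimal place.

Midpoints: 37, 42, 47, 52
Σfm = 10×37 + 19×42 + 21×47 + 19×52 = 3143
n = Σf = 69
Mean = 3143 / 69 = 45.5507

45.6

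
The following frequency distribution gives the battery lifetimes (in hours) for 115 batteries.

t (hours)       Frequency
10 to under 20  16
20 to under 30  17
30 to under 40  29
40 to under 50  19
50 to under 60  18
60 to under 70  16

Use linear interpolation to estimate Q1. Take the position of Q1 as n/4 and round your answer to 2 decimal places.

27.50

Cumulative frequencies: 16, 33, 62, 81, 99, 115
n = 115; position = n/4 = 28.75.
This falls in the class 20 to under 30: L = 20, F = 16, f = 17, h = 10.
Lower quartile ≈ 20 + ((28.75 − 16) / 17) × 10 = 27.5000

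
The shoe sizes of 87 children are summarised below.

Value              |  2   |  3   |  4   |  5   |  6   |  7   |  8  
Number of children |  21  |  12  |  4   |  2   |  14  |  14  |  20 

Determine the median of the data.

6

Cumulative frequencies: 21, 33, 37, 39, 53, 67, 87
n = 87, so the median is the value in position (n+1)/2 = 44.
Position 44 falls at value 6.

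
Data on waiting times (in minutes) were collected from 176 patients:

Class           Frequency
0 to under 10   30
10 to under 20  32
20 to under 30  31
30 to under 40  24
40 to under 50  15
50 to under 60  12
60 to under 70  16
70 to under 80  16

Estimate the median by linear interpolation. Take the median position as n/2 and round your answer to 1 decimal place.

Cumulative frequencies: 30, 62, 93, 117, 132, 144, 160, 176
n = 176; position = n/2 = 88.
This falls in the class 20 to under 30: L = 20, F = 62, f = 31, h = 10.
Median ≈ 20 + ((88 − 62) / 31) × 10 = 28.3871

28.4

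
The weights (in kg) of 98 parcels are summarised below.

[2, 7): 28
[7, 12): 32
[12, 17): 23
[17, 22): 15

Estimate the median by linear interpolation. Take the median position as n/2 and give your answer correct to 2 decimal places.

10.28

Cumulative frequencies: 28, 60, 83, 98
n = 98; position = n/2 = 49.
This falls in the class [7, 12): L = 7, F = 28, f = 32, h = 5.
Median ≈ 7 + ((49 − 28) / 32) × 5 = 10.2812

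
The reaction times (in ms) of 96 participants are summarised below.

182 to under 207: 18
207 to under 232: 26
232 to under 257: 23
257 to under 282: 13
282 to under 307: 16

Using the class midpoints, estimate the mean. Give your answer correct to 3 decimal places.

Midpoints: 194.5, 219.5, 244.5, 269.5, 294.5
Σfm = 18×194.5 + 26×219.5 + 23×244.5 + 13×269.5 + 16×294.5 = 23047
n = Σf = 96
Mean = 23047 / 96 = 240.0729

240.073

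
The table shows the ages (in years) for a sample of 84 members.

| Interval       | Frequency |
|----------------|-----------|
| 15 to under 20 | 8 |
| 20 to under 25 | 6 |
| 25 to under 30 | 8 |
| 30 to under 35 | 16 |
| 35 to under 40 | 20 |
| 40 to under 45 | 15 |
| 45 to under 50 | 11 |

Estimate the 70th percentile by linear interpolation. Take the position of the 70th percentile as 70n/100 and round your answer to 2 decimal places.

40.27

Cumulative frequencies: 8, 14, 22, 38, 58, 73, 84
n = 84; position = 70n/100 = 58.8.
This falls in the class 40 to under 45: L = 40, F = 58, f = 15, h = 5.
70th percentile ≈ 40 + ((58.8 − 58) / 15) × 5 = 40.2667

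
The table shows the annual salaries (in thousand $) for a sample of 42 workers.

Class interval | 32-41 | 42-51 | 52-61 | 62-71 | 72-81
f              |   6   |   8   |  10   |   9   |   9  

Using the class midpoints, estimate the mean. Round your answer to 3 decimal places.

Midpoints: 36.5, 46.5, 56.5, 66.5, 76.5
Σfm = 6×36.5 + 8×46.5 + 10×56.5 + 9×66.5 + 9×76.5 = 2443
n = Σf = 42
Mean = 2443 / 42 = 58.1667

58.167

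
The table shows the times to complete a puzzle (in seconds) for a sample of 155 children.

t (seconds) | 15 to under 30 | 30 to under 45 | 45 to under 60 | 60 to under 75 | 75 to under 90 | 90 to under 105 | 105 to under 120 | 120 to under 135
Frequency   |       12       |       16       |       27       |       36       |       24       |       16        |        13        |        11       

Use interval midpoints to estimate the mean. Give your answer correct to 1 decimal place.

71.8

Midpoints: 22.5, 37.5, 52.5, 67.5, 82.5, 97.5, 112.5, 127.5
Σfm = 12×22.5 + 16×37.5 + 27×52.5 + 36×67.5 + 24×82.5 + 16×97.5 + 13×112.5 + 11×127.5 = 11122.5
n = Σf = 155
Mean = 11122.5 / 155 = 71.7581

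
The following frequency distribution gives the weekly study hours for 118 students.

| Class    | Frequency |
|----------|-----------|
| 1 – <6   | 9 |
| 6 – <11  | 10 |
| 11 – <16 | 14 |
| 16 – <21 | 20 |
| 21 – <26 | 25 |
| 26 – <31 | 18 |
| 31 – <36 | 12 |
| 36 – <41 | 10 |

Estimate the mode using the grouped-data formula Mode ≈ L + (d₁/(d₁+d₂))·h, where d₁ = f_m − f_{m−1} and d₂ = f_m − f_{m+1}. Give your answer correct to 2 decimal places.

Modal class: 21 – <26 (highest frequency 25).
d₁ = 25 − 20 = 5, d₂ = 25 − 18 = 7
Mode ≈ 21 + (5/(5+7)) × 5 = 21 + 2.0833 = 23.0833

23.08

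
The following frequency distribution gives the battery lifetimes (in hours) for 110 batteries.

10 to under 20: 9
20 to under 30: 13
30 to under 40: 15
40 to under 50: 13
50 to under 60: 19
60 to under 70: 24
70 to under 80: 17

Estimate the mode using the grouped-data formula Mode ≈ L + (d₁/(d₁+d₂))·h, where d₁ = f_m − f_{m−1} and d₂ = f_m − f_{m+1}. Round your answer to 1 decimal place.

Modal class: 60 to under 70 (highest frequency 24).
d₁ = 24 − 19 = 5, d₂ = 24 − 17 = 7
Mode ≈ 60 + (5/(5+7)) × 10 = 60 + 4.1667 = 64.1667

64.2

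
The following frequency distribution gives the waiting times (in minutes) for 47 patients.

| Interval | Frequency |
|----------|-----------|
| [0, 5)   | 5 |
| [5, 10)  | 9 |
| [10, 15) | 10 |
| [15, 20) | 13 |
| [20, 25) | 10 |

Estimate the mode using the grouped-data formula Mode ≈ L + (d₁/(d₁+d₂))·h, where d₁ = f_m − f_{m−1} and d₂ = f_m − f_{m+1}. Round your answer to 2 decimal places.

17.50

Modal class: [15, 20) (highest frequency 13).
d₁ = 13 − 10 = 3, d₂ = 13 − 10 = 3
Mode ≈ 15 + (3/(3+3)) × 5 = 15 + 2.5000 = 17.5000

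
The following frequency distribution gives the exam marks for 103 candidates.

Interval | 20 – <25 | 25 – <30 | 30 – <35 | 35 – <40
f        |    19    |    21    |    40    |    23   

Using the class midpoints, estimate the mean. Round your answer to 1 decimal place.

30.8

Midpoints: 22.5, 27.5, 32.5, 37.5
Σfm = 19×22.5 + 21×27.5 + 40×32.5 + 23×37.5 = 3167.5
n = Σf = 103
Mean = 3167.5 / 103 = 30.7524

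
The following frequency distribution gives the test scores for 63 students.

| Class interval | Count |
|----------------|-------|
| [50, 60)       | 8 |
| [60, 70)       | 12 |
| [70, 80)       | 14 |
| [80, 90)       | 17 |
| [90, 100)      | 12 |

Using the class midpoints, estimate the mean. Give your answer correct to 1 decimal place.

77.1

Midpoints: 55, 65, 75, 85, 95
Σfm = 8×55 + 12×65 + 14×75 + 17×85 + 12×95 = 4855
n = Σf = 63
Mean = 4855 / 63 = 77.0635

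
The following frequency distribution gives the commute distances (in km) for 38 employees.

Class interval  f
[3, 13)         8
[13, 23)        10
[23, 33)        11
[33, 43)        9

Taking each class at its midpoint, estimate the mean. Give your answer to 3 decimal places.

23.526

Midpoints: 8, 18, 28, 38
Σfm = 8×8 + 10×18 + 11×28 + 9×38 = 894
n = Σf = 38
Mean = 894 / 38 = 23.5263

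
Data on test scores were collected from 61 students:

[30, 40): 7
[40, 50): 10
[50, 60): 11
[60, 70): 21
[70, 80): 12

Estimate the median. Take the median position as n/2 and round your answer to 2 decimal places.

Cumulative frequencies: 7, 17, 28, 49, 61
n = 61; position = n/2 = 30.5.
This falls in the class [60, 70): L = 60, F = 28, f = 21, h = 10.
Median ≈ 60 + ((30.5 − 28) / 21) × 10 = 61.1905

61.19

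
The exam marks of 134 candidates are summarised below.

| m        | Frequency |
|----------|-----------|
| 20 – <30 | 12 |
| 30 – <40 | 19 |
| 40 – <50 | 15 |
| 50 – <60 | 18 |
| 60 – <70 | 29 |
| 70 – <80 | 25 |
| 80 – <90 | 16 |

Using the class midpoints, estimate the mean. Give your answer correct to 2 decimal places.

Midpoints: 25, 35, 45, 55, 65, 75, 85
Σfm = 12×25 + 19×35 + 15×45 + 18×55 + 29×65 + 25×75 + 16×85 = 7750
n = Σf = 134
Mean = 7750 / 134 = 57.8358

57.84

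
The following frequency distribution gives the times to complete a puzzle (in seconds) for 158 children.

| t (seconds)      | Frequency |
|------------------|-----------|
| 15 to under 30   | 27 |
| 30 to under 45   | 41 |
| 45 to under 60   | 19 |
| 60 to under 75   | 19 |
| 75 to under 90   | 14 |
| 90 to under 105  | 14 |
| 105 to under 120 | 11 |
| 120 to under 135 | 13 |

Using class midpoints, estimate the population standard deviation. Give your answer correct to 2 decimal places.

Midpoints: 22.5, 37.5, 52.5, 67.5, 82.5, 97.5, 112.5, 127.5
n = 158, Σfm = 9840, mean = 62.2785
Σfm² = 789187.5
Σf(m − x̄)² = Σfm² − (Σfm)²/n = 789187.5 − 9840²/158 = 176367.2468
Population variance = 176367.2468 / 158 = 1116.2484
Standard deviation = √1116.2484 = 33.4103

33.41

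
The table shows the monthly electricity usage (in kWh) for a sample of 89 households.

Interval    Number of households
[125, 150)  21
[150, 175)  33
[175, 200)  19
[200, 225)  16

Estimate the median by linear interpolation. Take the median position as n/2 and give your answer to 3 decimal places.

Cumulative frequencies: 21, 54, 73, 89
n = 89; position = n/2 = 44.5.
This falls in the class [150, 175): L = 150, F = 21, f = 33, h = 25.
Median ≈ 150 + ((44.5 − 21) / 33) × 25 = 167.8030

167.803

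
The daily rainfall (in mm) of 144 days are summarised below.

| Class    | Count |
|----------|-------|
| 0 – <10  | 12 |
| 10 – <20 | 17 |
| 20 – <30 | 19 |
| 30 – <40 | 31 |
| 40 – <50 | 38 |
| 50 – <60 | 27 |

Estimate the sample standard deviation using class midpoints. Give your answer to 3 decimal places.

15.441

Midpoints: 5, 15, 25, 35, 45, 55
n = 144, Σfm = 5070, mean = 35.2083
Σfm² = 212600
Σf(m − x̄)² = Σfm² − (Σfm)²/n = 212600 − 5070²/144 = 34093.7500
Sample variance = 34093.7500 / 143 = 238.4178
Standard deviation = √238.4178 = 15.4408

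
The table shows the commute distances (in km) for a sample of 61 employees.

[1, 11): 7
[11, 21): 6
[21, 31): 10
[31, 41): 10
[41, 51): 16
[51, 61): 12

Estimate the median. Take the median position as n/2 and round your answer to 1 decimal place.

Cumulative frequencies: 7, 13, 23, 33, 49, 61
n = 61; position = n/2 = 30.5.
This falls in the class [31, 41): L = 31, F = 23, f = 10, h = 10.
Median ≈ 31 + ((30.5 − 23) / 10) × 10 = 38.5000

38.5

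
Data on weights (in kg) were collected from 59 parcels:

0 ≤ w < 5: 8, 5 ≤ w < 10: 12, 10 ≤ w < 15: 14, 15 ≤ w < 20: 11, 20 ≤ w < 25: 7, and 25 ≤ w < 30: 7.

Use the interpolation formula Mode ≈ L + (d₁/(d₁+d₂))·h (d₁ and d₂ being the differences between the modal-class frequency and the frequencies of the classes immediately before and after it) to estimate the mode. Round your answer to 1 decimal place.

Modal class: 10 ≤ w < 15 (highest frequency 14).
d₁ = 14 − 12 = 2, d₂ = 14 − 11 = 3
Mode ≈ 10 + (2/(2+3)) × 5 = 10 + 2.0000 = 12.0000

12.0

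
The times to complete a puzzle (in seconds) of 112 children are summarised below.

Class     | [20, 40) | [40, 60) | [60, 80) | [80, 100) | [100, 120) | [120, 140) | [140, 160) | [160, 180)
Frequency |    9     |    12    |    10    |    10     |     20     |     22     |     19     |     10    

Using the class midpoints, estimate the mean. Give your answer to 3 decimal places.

Midpoints: 30, 50, 70, 90, 110, 130, 150, 170
Σfm = 9×30 + 12×50 + 10×70 + 10×90 + 20×110 + 22×130 + 19×150 + 10×170 = 12080
n = Σf = 112
Mean = 12080 / 112 = 107.8571

107.857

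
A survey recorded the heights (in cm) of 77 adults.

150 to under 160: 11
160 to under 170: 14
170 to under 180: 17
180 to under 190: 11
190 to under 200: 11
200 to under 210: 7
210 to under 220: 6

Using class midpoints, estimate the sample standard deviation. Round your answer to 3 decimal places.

18.104

Midpoints: 155, 165, 175, 185, 195, 205, 215
n = 77, Σfm = 13895, mean = 180.4545
Σfm² = 2532325
Σf(m − x̄)² = Σfm² − (Σfm)²/n = 2532325 − 13895²/77 = 24909.0909
Sample variance = 24909.0909 / 76 = 327.7512
Standard deviation = √327.7512 = 18.1039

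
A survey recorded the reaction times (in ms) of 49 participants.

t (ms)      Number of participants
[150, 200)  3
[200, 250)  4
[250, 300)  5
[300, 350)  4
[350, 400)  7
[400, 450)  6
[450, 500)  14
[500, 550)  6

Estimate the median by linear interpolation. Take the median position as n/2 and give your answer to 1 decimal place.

Cumulative frequencies: 3, 7, 12, 16, 23, 29, 43, 49
n = 49; position = n/2 = 24.5.
This falls in the class [400, 450): L = 400, F = 23, f = 6, h = 50.
Median ≈ 400 + ((24.5 − 23) / 6) × 50 = 412.5000

412.5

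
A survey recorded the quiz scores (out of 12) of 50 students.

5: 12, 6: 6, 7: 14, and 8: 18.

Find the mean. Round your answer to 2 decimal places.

6.76

Values: 5, 6, 7, 8
Σfx = 12×5 + 6×6 + 14×7 + 18×8 = 338
n = Σf = 50
Mean = 338 / 50 = 6.7600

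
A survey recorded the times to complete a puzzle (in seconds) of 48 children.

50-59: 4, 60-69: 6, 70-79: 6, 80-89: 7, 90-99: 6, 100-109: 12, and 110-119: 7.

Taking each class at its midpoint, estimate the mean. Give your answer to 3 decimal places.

88.875

Midpoints: 54.5, 64.5, 74.5, 84.5, 94.5, 104.5, 114.5
Σfm = 4×54.5 + 6×64.5 + 6×74.5 + 7×84.5 + 6×94.5 + 12×104.5 + 7×114.5 = 4266
n = Σf = 48
Mean = 4266 / 48 = 88.8750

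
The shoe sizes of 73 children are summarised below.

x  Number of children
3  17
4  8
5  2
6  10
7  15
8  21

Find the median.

Cumulative frequencies: 17, 25, 27, 37, 52, 73
n = 73, so the median is the value in position (n+1)/2 = 37.
Position 37 falls at value 6.

6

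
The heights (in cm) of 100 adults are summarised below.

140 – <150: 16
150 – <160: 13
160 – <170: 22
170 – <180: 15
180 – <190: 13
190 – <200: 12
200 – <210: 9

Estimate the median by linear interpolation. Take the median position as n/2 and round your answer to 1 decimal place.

169.5

Cumulative frequencies: 16, 29, 51, 66, 79, 91, 100
n = 100; position = n/2 = 50.
This falls in the class 160 – <170: L = 160, F = 29, f = 22, h = 10.
Median ≈ 160 + ((50 − 29) / 22) × 10 = 169.5455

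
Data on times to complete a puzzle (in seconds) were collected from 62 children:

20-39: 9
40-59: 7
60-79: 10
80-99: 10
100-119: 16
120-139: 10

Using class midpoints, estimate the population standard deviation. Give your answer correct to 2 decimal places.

Midpoints: 29.5, 49.5, 69.5, 89.5, 109.5, 129.5
n = 62, Σfm = 5249, mean = 84.6613
Σfm² = 512935.5
Σf(m − x̄)² = Σfm² − (Σfm)²/n = 512935.5 − 5249²/62 = 68548.3871
Population variance = 68548.3871 / 62 = 1105.6191
Standard deviation = √1105.6191 = 33.2509

33.25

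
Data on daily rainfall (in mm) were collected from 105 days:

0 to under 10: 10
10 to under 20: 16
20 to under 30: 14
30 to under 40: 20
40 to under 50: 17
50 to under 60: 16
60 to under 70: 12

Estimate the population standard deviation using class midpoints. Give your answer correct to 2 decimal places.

18.42

Midpoints: 5, 15, 25, 35, 45, 55, 65
n = 105, Σfm = 3765, mean = 35.8571
Σfm² = 170625
Σf(m − x̄)² = Σfm² − (Σfm)²/n = 170625 − 3765²/105 = 35622.8571
Population variance = 35622.8571 / 105 = 339.2653
Standard deviation = √339.2653 = 18.4192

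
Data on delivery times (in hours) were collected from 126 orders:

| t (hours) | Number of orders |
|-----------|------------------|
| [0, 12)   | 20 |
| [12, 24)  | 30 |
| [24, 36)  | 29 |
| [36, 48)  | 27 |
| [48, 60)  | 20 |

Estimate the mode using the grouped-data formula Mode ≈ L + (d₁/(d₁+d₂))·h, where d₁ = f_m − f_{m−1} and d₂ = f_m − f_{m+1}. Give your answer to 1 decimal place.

Modal class: [12, 24) (highest frequency 30).
d₁ = 30 − 20 = 10, d₂ = 30 − 29 = 1
Mode ≈ 12 + (10/(10+1)) × 12 = 12 + 10.9091 = 22.9091

22.9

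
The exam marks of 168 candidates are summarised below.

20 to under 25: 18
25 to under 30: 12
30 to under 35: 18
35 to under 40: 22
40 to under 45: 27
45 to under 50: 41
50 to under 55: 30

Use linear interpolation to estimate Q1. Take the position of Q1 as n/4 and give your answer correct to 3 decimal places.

33.333

Cumulative frequencies: 18, 30, 48, 70, 97, 138, 168
n = 168; position = n/4 = 42.
This falls in the class 30 to under 35: L = 30, F = 30, f = 18, h = 5.
Lower quartile ≈ 30 + ((42 − 30) / 18) × 5 = 33.3333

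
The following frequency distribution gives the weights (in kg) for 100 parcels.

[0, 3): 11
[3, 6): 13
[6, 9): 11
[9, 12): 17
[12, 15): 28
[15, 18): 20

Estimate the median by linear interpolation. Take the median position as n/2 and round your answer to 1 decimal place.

Cumulative frequencies: 11, 24, 35, 52, 80, 100
n = 100; position = n/2 = 50.
This falls in the class [9, 12): L = 9, F = 35, f = 17, h = 3.
Median ≈ 9 + ((50 − 35) / 17) × 3 = 11.6471

11.6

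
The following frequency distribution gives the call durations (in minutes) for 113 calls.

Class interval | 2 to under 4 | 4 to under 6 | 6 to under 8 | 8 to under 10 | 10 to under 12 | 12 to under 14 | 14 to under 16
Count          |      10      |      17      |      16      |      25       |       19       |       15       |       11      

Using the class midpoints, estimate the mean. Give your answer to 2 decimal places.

9.04

Midpoints: 3, 5, 7, 9, 11, 13, 15
Σfm = 10×3 + 17×5 + 16×7 + 25×9 + 19×11 + 15×13 + 11×15 = 1021
n = Σf = 113
Mean = 1021 / 113 = 9.0354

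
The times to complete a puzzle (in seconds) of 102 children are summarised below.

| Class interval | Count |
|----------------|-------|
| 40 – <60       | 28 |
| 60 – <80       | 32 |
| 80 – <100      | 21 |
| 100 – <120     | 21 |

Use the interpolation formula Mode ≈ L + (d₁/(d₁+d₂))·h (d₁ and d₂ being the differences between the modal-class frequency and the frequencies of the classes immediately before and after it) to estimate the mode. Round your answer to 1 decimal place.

Modal class: 60 – <80 (highest frequency 32).
d₁ = 32 − 28 = 4, d₂ = 32 − 21 = 11
Mode ≈ 60 + (4/(4+11)) × 20 = 60 + 5.3333 = 65.3333

65.3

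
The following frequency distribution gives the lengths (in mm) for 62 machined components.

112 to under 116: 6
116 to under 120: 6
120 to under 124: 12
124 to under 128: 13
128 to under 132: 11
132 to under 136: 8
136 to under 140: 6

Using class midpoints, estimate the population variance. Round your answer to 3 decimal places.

48.221

Midpoints: 114, 118, 122, 126, 130, 134, 138
n = 62, Σfm = 7824, mean = 126.1935
Σfm² = 990328
Σf(m − x̄)² = Σfm² − (Σfm)²/n = 990328 − 7824²/62 = 2989.6774
Population variance = 2989.6774 / 62 = 48.2206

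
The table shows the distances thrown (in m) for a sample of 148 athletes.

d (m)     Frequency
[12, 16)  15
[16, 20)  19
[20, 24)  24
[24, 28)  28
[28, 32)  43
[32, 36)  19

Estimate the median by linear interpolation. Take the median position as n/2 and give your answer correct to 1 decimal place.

26.3

Cumulative frequencies: 15, 34, 58, 86, 129, 148
n = 148; position = n/2 = 74.
This falls in the class [24, 28): L = 24, F = 58, f = 28, h = 4.
Median ≈ 24 + ((74 − 58) / 28) × 4 = 26.2857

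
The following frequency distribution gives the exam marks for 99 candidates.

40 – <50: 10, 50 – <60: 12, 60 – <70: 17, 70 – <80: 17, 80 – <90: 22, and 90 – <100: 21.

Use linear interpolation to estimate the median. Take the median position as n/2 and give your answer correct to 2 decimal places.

Cumulative frequencies: 10, 22, 39, 56, 78, 99
n = 99; position = n/2 = 49.5.
This falls in the class 70 – <80: L = 70, F = 39, f = 17, h = 10.
Median ≈ 70 + ((49.5 − 39) / 17) × 10 = 76.1765

76.18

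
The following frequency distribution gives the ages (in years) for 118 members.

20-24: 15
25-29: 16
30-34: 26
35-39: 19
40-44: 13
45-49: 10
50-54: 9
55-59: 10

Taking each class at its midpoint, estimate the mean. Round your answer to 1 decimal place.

Midpoints: 22, 27, 32, 37, 42, 47, 52, 57
Σfm = 15×22 + 16×27 + 26×32 + 19×37 + 13×42 + 10×47 + 9×52 + 10×57 = 4351
n = Σf = 118
Mean = 4351 / 118 = 36.8729

36.9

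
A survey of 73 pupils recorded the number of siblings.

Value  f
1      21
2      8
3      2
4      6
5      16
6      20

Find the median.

4

Cumulative frequencies: 21, 29, 31, 37, 53, 73
n = 73, so the median is the value in position (n+1)/2 = 37.
Position 37 falls at value 4.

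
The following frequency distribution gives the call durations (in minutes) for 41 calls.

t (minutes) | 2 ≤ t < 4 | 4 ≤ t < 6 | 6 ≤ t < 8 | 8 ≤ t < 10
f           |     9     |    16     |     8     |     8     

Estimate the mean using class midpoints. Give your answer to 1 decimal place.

5.7

Midpoints: 3, 5, 7, 9
Σfm = 9×3 + 16×5 + 8×7 + 8×9 = 235
n = Σf = 41
Mean = 235 / 41 = 5.7317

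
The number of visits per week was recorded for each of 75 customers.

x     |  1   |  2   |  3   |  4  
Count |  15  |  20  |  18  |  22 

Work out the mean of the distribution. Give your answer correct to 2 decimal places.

2.63

Values: 1, 2, 3, 4
Σfx = 15×1 + 20×2 + 18×3 + 22×4 = 197
n = Σf = 75
Mean = 197 / 75 = 2.6267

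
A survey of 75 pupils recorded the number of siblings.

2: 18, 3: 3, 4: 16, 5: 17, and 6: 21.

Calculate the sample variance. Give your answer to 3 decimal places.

2.306

Values: 2, 3, 4, 5, 6
n = 75, Σfx = 320, mean = 4.2667
Σfx² = 1536
Σf(x − x̄)² = Σfx² − (Σfx)²/n = 1536 − 320²/75 = 170.6667
Sample variance = 170.6667 / 74 = 2.3063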